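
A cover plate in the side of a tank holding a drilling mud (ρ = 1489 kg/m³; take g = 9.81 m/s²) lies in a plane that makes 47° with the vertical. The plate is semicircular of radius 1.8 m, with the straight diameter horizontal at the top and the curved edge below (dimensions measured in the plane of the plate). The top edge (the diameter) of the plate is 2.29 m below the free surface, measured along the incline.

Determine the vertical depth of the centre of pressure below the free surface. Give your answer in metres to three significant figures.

γ = ρg = 1489 × 9.81 / 1000 = 14.60709 kN/m³.
The plate makes 47° with the vertical, i.e. θ = 90° − 47° = 43° to the horizontal. Measuring y along the incline from the free-surface line, vertical depth h = y·sinθ with sinθ = 0.681998.
The centroid of a semicircle lies 4r/(3π) = 0.763944 m from the diameter, here below the top edge, so y_c = 2.29 + 0.763944 = 3.05394 m and h_c = 3.05394 × 0.681998 = 2.08278 m.
A = πr²/2 = π × 1.8²/2 = 5.08938 m².
Resultant F = γ·h_c·A = 14.60709 × 2.08278 × 5.08938 = 154.836 kN.
I_c = (π/8 − 8/(9π))·r⁴ = 0.109757 × 1.8⁴ = 1.15219 m⁴.
Centre of pressure: y_p = y_c + I_c/(y_c·A) = 3.05394 + 1.15219/(3.05394 × 5.08938) = 3.05394 + 0.0741308 = 3.12807 m along the plane.
Vertically, h_p = y_p·sinθ = 3.12807 × 0.681998 = 2.13334 m.

h_p = 2.13 m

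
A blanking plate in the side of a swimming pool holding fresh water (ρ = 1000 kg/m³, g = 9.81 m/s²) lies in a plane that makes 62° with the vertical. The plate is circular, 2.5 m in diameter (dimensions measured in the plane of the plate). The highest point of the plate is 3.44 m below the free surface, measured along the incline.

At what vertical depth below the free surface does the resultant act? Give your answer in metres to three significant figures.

γ = ρg = 1000 × 9.81 = 9810 N/m³ = 9.81 kN/m³.
The plate makes 62° with the vertical, i.e. θ = 90° − 62° = 28° to the horizontal. Measuring y along the incline from the free-surface line, vertical depth h = y·sinθ with sinθ = 0.469472.
The centroid is at the centre, 1.25 m below the top of the plate, so y_c = 3.44 + 1.25 = 4.69 m and h_c = 4.69 × 0.469472 = 2.20182 m.
A = π(1.25)² = 4.90874 m².
Resultant F = γ·h_c·A = 9.81 × 2.20182 × 4.90874 = 106.028 kN.
I_c = πr⁴/4 = π × 1.25⁴/4 = 1.91748 m⁴.
Centre of pressure: y_p = y_c + I_c/(y_c·A) = 4.69 + 1.91748/(4.69 × 4.90874) = 4.69 + 0.0832891 = 4.77329 m along the plane.
Vertically, h_p = y_p·sinθ = 4.77329 × 0.469472 = 2.24093 m.

h_p = 2.24 m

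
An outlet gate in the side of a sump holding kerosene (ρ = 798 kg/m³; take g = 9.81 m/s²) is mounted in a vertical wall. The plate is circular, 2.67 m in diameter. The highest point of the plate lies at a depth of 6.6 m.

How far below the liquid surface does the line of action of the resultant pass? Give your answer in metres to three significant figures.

γ = ρg = 798 × 9.81 / 1000 = 7.82838 kN/m³.
The centroid is at the centre, 1.335 m below the top of the plate, so the centroid depth is h_c = 6.6 + 1.335 = 7.935 m.
A = π(1.335)² = 5.59902 m².
Resultant F = γ·h_c·A = 7.82838 × 7.935 × 5.59902 = 347.801 kN.
I_c = πr⁴/4 = π × 1.335⁴/4 = 2.49468 m⁴.
Centre of pressure: y_p = y_c + I_c/(y_c·A) = 7.935 + 2.49468/(7.935 × 5.59902) = 7.935 + 0.0561508 = 7.99115 m along the plane.

h_p = 7.99 m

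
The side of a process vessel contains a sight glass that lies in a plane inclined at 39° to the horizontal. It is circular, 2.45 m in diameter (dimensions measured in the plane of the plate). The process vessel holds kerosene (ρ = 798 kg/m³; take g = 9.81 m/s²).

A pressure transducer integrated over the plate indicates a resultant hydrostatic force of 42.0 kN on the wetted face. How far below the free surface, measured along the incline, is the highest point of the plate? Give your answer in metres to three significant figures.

γ = ρg = 798 × 9.81 / 1000 = 7.82838 kN/m³.
A = π(1.225)² = 4.71435 m².
From F = γ·h_c·A, the centroid depth is h_c = 42.0/(7.82838 × 4.71435) = 1.13803 m.
Let θ = 39° be the plate's angle to the horizontal; measure y along the incline from where the plane meets the free surface. Vertical depth h = y·sinθ with sinθ = 0.629320.
Along the incline, y_c = h_c/sinθ = 1.13803/0.629320 = 1.80835 m.
The centroid is at the centre, 1.225 m below the top of the plate, so the highest point sits at y_top = 1.80835 − 1.225 = 0.58335 m along the incline.

y_top ≈ 0.583 m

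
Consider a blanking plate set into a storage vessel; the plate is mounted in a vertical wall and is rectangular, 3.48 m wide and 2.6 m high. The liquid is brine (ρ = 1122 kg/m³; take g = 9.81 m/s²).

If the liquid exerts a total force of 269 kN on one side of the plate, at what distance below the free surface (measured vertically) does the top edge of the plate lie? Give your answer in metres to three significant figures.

d_top ≈ 1.40 m

γ = ρg = 1122 × 9.81 / 1000 = 11.00682 kN/m³.
A = 3.48 × 2.6 = 9.048 m².
From F = γ·h_c·A, the centroid depth is h_c = 269/(11.00682 × 9.048) = 2.70108 m.
The centroid lies 2.6/2 = 1.3 m below the top edge, so the top edge sits at h_top = 2.70108 − 1.3 = 1.40108 m below the surface.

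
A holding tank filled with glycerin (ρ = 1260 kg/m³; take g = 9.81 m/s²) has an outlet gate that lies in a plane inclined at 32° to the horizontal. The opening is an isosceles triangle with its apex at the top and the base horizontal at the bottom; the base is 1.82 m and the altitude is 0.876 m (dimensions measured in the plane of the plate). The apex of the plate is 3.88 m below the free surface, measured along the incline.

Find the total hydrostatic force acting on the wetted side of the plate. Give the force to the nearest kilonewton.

γ = ρg = 1260 × 9.81 / 1000 = 12.3606 kN/m³.
Let θ = 32° be the plate's angle to the horizontal; measure y along the incline from where the plane meets the free surface. Vertical depth h = y·sinθ with sinθ = 0.529919.
With the apex up, the centroid sits 2h/3 = 2 × 0.876/3 = 0.584 m below the apex, so y_c = 3.88 + 0.584 = 4.464 m and h_c = 4.464 × 0.529919 = 2.36556 m.
A = ½ × 1.82 × 0.876 = 0.79716 m².
Resultant F = γ·h_c·A = 12.3606 × 2.36556 × 0.79716 = 23.3088 kN.

F ≈ 23 kN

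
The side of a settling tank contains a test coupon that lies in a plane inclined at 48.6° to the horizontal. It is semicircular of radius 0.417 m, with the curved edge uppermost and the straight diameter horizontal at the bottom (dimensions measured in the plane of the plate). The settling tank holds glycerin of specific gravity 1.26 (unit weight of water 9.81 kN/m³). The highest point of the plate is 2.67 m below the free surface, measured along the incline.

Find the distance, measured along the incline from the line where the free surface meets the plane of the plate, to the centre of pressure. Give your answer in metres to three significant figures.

γ = 1.26 × 9.81 = 12.3606 kN/m³.
Let θ = 48.6° be the plate's angle to the horizontal; measure y along the incline from where the plane meets the free surface. Vertical depth h = y·sinθ with sinθ = 0.750111.
The centroid lies 4r/(3π) = 0.17698 m above the diameter, so r − 4r/(3π) = 0.417 − 0.17698 = 0.24002 m below the topmost point, so y_c = 2.67 + 0.24002 = 2.91002 m and h_c = 2.91002 × 0.750111 = 2.18284 m.
A = πr²/2 = π × 0.417²/2 = 0.273144 m².
Resultant F = γ·h_c·A = 12.3606 × 2.18284 × 0.273144 = 7.36976 kN.
I_c = (π/8 − 8/(9π))·r⁴ = 0.109757 × 0.417⁴ = 0.00331876 m⁴.
Centre of pressure: y_p = y_c + I_c/(y_c·A) = 2.91002 + 0.00331876/(2.91002 × 0.273144) = 2.91002 + 0.00417531 = 2.9142 m along the plane.

y_p = 2.91 m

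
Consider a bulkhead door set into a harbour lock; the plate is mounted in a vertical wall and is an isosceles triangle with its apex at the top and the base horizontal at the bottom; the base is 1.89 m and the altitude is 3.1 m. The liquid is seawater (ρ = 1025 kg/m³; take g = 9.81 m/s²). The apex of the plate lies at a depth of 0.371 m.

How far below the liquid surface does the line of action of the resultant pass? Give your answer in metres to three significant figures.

h_p = 2.66 m

γ = ρg = 1025 × 9.81 / 1000 = 10.05525 kN/m³.
With the apex up, the centroid sits 2h/3 = 2 × 3.1/3 = 2.06667 m below the apex, so the centroid depth is h_c = 0.371 + 2.06667 = 2.43767 m.
A = ½ × 1.89 × 3.1 = 2.9295 m².
Resultant F = γ·h_c·A = 10.05525 × 2.43767 × 2.9295 = 71.8061 kN.
I_c = b·h³/36 = 1.89 × 3.1³/36 = 1.56403 m⁴.
Centre of pressure: y_p = y_c + I_c/(y_c·A) = 2.43767 + 1.56403/(2.43767 × 2.9295) = 2.43767 + 0.219016 = 2.65669 m along the plane.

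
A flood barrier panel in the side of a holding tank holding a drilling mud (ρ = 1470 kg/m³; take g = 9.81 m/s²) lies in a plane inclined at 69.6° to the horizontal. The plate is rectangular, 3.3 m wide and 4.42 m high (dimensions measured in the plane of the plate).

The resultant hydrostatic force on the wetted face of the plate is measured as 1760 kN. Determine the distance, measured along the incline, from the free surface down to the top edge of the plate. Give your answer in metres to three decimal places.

γ = ρg = 1470 × 9.81 / 1000 = 14.4207 kN/m³.
A = 3.3 × 4.42 = 14.586 m².
From F = γ·h_c·A, the centroid depth is h_c = 1760/(14.4207 × 14.586) = 8.36739 m.
Let θ = 69.6° be the plate's angle to the horizontal; measure y along the incline from where the plane meets the free surface. Vertical depth h = y·sinθ with sinθ = 0.937282.
Along the incline, y_c = h_c/sinθ = 8.36739/0.937282 = 8.92729 m.
The centroid lies 4.42/2 = 2.21 m below the top edge, so the top edge sits at y_top = 8.92729 − 2.21 = 6.71729 m along the incline.

y_top ≈ 6.717 m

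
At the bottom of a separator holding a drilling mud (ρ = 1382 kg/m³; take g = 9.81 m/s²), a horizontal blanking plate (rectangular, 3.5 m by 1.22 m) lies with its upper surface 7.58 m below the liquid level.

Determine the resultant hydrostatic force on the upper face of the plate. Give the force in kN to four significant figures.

γ = ρg = 1382 × 9.81 / 1000 = 13.55742 kN/m³.
The plate is horizontal, so pressure is uniform at p = γ·h = 13.55742 × 7.58 = 102.765 kN/m².
A = 3.5 × 1.22 = 4.27 m².
F = p·A = 102.765 × 4.27 = 438.807 kN.

F ≈ 438.8 kN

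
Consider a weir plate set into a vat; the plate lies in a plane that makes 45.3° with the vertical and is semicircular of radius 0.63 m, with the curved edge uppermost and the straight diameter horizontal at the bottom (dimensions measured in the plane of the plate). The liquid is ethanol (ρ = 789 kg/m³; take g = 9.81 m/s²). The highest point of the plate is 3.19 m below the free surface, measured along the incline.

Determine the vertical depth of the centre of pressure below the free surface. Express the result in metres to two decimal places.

γ = ρg = 789 × 9.81 / 1000 = 7.74009 kN/m³.
The plate makes 45.3° with the vertical, i.e. θ = 90° − 45.3° = 44.7° to the horizontal. Measuring y along the incline from the free-surface line, vertical depth h = y·sinθ with sinθ = 0.703395.
The centroid lies 4r/(3π) = 0.26738 m above the diameter, so r − 4r/(3π) = 0.63 − 0.26738 = 0.36262 m below the topmost point, so y_c = 3.19 + 0.36262 = 3.55262 m and h_c = 3.55262 × 0.703395 = 2.4989 m.
A = πr²/2 = π × 0.63²/2 = 0.623449 m².
Resultant F = γ·h_c·A = 7.74009 × 2.4989 × 0.623449 = 12.0586 kN.
I_c = (π/8 − 8/(9π))·r⁴ = 0.109757 × 0.63⁴ = 0.01729 m⁴.
Centre of pressure: y_p = y_c + I_c/(y_c·A) = 3.55262 + 0.01729/(3.55262 × 0.623449) = 3.55262 + 0.0078063 = 3.56043 m along the plane.
Vertically, h_p = y_p·sinθ = 3.56043 × 0.703395 = 2.50439 m.

h_p = 2.50 m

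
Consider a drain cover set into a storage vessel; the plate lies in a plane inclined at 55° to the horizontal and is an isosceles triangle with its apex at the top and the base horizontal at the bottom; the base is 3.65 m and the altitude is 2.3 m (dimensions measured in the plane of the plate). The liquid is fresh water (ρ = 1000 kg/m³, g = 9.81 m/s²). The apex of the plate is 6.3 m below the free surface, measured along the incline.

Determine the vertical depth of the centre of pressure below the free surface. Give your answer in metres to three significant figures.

h_p = 6.45 m

γ = ρg = 1000 × 9.81 = 9810 N/m³ = 9.81 kN/m³.
Let θ = 55° be the plate's angle to the horizontal; measure y along the incline from where the plane meets the free surface. Vertical depth h = y·sinθ with sinθ = 0.819152.
With the apex up, the centroid sits 2h/3 = 2 × 2.3/3 = 1.53333 m below the apex, so y_c = 6.3 + 1.53333 = 7.83333 m and h_c = 7.83333 × 0.819152 = 6.41669 m.
A = ½ × 3.65 × 2.3 = 4.1975 m².
Resultant F = γ·h_c·A = 9.81 × 6.41669 × 4.1975 = 264.223 kN.
I_c = b·h³/36 = 3.65 × 2.3³/36 = 1.2336 m⁴.
Centre of pressure: y_p = y_c + I_c/(y_c·A) = 7.83333 + 1.2336/(7.83333 × 4.1975) = 7.83333 + 0.0375178 = 7.87085 m along the plane.
Vertically, h_p = y_p·sinθ = 7.87085 × 0.819152 = 6.44742 m.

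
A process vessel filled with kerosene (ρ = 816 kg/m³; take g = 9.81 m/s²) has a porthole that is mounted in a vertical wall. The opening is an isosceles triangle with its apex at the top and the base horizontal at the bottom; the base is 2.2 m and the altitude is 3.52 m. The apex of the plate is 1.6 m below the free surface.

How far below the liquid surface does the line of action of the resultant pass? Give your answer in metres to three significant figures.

h_p = 4.12 m

γ = ρg = 816 × 9.81 / 1000 = 8.00496 kN/m³.
With the apex up, the centroid sits 2h/3 = 2 × 3.52/3 = 2.34667 m below the apex, so the centroid depth is h_c = 1.6 + 2.34667 = 3.94667 m.
A = ½ × 2.2 × 3.52 = 3.872 m².
Resultant F = γ·h_c·A = 8.00496 × 3.94667 × 3.872 = 122.328 kN.
I_c = b·h³/36 = 2.2 × 3.52³/36 = 2.66531 m⁴.
Centre of pressure: y_p = y_c + I_c/(y_c·A) = 3.94667 + 2.66531/(3.94667 × 3.872) = 3.94667 + 0.174414 = 4.12108 m along the plane.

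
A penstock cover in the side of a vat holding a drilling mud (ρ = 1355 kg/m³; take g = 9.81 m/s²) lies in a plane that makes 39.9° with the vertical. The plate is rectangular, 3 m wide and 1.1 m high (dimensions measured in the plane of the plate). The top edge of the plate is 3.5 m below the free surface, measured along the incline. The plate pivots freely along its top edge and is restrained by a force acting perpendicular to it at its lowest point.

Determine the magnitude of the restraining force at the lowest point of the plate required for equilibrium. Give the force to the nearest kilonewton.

P ≈ 71 kN

γ = ρg = 1355 × 9.81 / 1000 = 13.29255 kN/m³.
The plate makes 39.9° with the vertical, i.e. θ = 90° − 39.9° = 50.1° to the horizontal. Measuring y along the incline from the free-surface line, vertical depth h = y·sinθ with sinθ = 0.767165.
The centroid lies 1.1/2 = 0.55 m below the top edge, so y_c = 3.5 + 0.55 = 4.05 m and h_c = 4.05 × 0.767165 = 3.10702 m.
A = 3 × 1.1 = 3.3 m².
Resultant F = γ·h_c·A = 13.29255 × 3.10702 × 3.3 = 136.291 kN.
I_c = b·h³/12 = 3 × 1.1³/12 = 0.33275 m⁴.
Centre of pressure: y_p = y_c + I_c/(y_c·A) = 4.05 + 0.33275/(4.05 × 3.3) = 4.05 + 0.0248971 = 4.0749 m along the plane.
The resultant acts 0.55 + 0.0248971 = 0.574897 m (along the plate) below the hinge at the top edge, so the moment about the hinge is M = F × 0.574897 = 136.291 × 0.574897 = 78.3533 kN·m.
A normal force at the bottom, 1.1 m from the hinge, must supply this moment: P = 78.3533/1.1 = 71.2303 kN.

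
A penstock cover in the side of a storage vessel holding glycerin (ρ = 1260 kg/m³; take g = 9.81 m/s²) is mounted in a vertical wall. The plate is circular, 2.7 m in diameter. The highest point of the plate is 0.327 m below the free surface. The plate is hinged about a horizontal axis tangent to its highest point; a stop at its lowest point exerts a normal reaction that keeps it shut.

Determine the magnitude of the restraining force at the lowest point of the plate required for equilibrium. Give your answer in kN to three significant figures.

γ = ρg = 1260 × 9.81 / 1000 = 12.3606 kN/m³.
The centroid is at the centre, 1.35 m below the top of the plate, so the centroid depth is h_c = 0.327 + 1.35 = 1.677 m.
A = π(1.35)² = 5.72555 m².
Resultant F = γ·h_c·A = 12.3606 × 1.677 × 5.72555 = 118.683 kN.
I_c = πr⁴/4 = π × 1.35⁴/4 = 2.6087 m⁴.
Centre of pressure: y_p = y_c + I_c/(y_c·A) = 1.677 + 2.6087/(1.677 × 5.72555) = 1.677 + 0.27169 = 1.94869 m along the plane.
The resultant acts 1.35 + 0.27169 = 1.62169 m (along the plate) below the hinge at the top edge, so the moment about the hinge is M = F × 1.62169 = 118.683 × 1.62169 = 192.467 kN·m.
A normal force at the bottom, 2.7 m from the hinge, must supply this moment: P = 192.467/2.7 = 71.2841 kN.

P ≈ 71.3 kN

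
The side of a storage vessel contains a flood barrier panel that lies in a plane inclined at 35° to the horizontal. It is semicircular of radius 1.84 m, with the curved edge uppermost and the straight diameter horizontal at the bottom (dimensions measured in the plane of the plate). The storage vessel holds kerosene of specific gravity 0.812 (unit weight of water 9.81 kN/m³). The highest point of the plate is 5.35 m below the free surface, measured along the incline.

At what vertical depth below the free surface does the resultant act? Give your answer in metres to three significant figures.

γ = 0.812 × 9.81 = 7.96572 kN/m³.
Let θ = 35° be the plate's angle to the horizontal; measure y along the incline from where the plane meets the free surface. Vertical depth h = y·sinθ with sinθ = 0.573576.
The centroid lies 4r/(3π) = 0.78092 m above the diameter, so r − 4r/(3π) = 1.84 − 0.78092 = 1.05908 m below the topmost point, so y_c = 5.35 + 1.05908 = 6.40908 m and h_c = 6.40908 × 0.573576 = 3.67609 m.
A = πr²/2 = π × 1.84²/2 = 5.31809 m².
Resultant F = γ·h_c·A = 7.96572 × 3.67609 × 5.31809 = 155.728 kN.
I_c = (π/8 − 8/(9π))·r⁴ = 0.109757 × 1.84⁴ = 1.25807 m⁴.
Centre of pressure: y_p = y_c + I_c/(y_c·A) = 6.40908 + 1.25807/(6.40908 × 5.31809) = 6.40908 + 0.0369108 = 6.44599 m along the plane.
Vertically, h_p = y_p·sinθ = 6.44599 × 0.573576 = 3.69727 m.

h_p = 3.70 m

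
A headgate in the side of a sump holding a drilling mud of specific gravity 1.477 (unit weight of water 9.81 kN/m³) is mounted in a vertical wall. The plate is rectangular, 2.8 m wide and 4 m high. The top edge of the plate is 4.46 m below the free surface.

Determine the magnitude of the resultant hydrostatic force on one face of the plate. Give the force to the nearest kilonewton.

F ≈ 1048 kN

γ = 1.477 × 9.81 = 14.48937 kN/m³.
The centroid lies 4/2 = 2 m below the top edge, so the centroid depth is h_c = 4.46 + 2 = 6.46 m.
A = 2.8 × 4 = 11.2 m².
Resultant F = γ·h_c·A = 14.48937 × 6.46 × 11.2 = 1048.33 kN.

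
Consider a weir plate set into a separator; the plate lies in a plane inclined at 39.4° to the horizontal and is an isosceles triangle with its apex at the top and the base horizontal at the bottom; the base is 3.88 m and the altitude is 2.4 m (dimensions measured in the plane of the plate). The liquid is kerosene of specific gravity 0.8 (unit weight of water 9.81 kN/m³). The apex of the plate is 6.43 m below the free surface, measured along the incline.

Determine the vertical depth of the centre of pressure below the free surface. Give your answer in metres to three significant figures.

h_p = 5.12 m

γ = 0.8 × 9.81 = 7.848 kN/m³.
Let θ = 39.4° be the plate's angle to the horizontal; measure y along the incline from where the plane meets the free surface. Vertical depth h = y·sinθ with sinθ = 0.634731.
With the apex up, the centroid sits 2h/3 = 2 × 2.4/3 = 1.6 m below the apex, so y_c = 6.43 + 1.6 = 8.03 m and h_c = 8.03 × 0.634731 = 5.09689 m.
A = ½ × 3.88 × 2.4 = 4.656 m².
Resultant F = γ·h_c·A = 7.848 × 5.09689 × 4.656 = 186.242 kN.
I_c = b·h³/36 = 3.88 × 2.4³/36 = 1.48992 m⁴.
Centre of pressure: y_p = y_c + I_c/(y_c·A) = 8.03 + 1.48992/(8.03 × 4.656) = 8.03 + 0.0398506 = 8.06985 m along the plane.
Vertically, h_p = y_p·sinθ = 8.06985 × 0.634731 = 5.12218 m.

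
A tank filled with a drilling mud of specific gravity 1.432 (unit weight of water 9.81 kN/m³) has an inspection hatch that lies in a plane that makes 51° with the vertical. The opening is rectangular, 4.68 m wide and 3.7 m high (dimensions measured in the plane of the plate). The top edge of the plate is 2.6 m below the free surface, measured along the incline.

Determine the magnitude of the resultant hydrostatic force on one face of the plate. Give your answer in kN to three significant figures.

F ≈ 681 kN

γ = 1.432 × 9.81 = 14.04792 kN/m³.
The plate makes 51° with the vertical, i.e. θ = 90° − 51° = 39° to the horizontal. Measuring y along the incline from the free-surface line, vertical depth h = y·sinθ with sinθ = 0.629320.
The centroid lies 3.7/2 = 1.85 m below the top edge, so y_c = 2.6 + 1.85 = 4.45 m and h_c = 4.45 × 0.629320 = 2.80047 m.
A = 4.68 × 3.7 = 17.316 m².
Resultant F = γ·h_c·A = 14.04792 × 2.80047 × 17.316 = 681.225 kN.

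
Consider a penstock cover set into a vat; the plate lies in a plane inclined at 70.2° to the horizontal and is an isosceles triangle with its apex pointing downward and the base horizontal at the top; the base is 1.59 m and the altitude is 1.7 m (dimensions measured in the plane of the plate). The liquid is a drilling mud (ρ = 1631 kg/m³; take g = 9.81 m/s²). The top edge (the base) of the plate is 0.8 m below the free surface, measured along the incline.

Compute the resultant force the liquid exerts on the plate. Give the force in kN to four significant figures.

F ≈ 27.81 kN

γ = ρg = 1631 × 9.81 / 1000 = 16.00011 kN/m³.
Let θ = 70.2° be the plate's angle to the horizontal; measure y along the incline from where the plane meets the free surface. Vertical depth h = y·sinθ with sinθ = 0.940881.
With the apex down, the centroid sits h/3 = 1.7/3 = 0.566667 m below the base (the top edge), so y_c = 0.8 + 0.566667 = 1.36667 m and h_c = 1.36667 × 0.940881 = 1.28587 m.
A = ½ × 1.59 × 1.7 = 1.3515 m².
Resultant F = γ·h_c·A = 16.00011 × 1.28587 × 1.3515 = 27.8058 kN.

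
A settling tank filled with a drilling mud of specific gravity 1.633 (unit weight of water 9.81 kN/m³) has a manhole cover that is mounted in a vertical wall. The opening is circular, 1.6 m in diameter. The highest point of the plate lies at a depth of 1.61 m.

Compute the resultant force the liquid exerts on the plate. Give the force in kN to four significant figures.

γ = 1.633 × 9.81 = 16.01973 kN/m³.
The centroid is at the centre, 0.8 m below the top of the plate, so the centroid depth is h_c = 1.61 + 0.8 = 2.41 m.
A = π(0.8)² = 2.01062 m².
Resultant F = γ·h_c·A = 16.01973 × 2.41 × 2.01062 = 77.6251 kN.

F ≈ 77.63 kN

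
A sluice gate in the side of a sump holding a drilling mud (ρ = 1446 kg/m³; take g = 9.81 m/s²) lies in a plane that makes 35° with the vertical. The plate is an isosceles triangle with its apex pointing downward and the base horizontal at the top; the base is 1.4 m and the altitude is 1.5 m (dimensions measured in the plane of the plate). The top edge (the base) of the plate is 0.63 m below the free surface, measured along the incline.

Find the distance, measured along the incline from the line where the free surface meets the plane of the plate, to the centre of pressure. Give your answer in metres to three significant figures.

y_p = 1.24 m

γ = ρg = 1446 × 9.81 / 1000 = 14.18526 kN/m³.
The plate makes 35° with the vertical, i.e. θ = 90° − 35° = 55° to the horizontal. Measuring y along the incline from the free-surface line, vertical depth h = y·sinθ with sinθ = 0.819152.
With the apex down, the centroid sits h/3 = 1.5/3 = 0.5 m below the base (the top edge), so y_c = 0.63 + 0.5 = 1.13 m and h_c = 1.13 × 0.819152 = 0.925642 m.
A = ½ × 1.4 × 1.5 = 1.05 m².
Resultant F = γ·h_c·A = 14.18526 × 0.925642 × 1.05 = 13.787 kN.
I_c = b·h³/36 = 1.4 × 1.5³/36 = 0.13125 m⁴.
Centre of pressure: y_p = y_c + I_c/(y_c·A) = 1.13 + 0.13125/(1.13 × 1.05) = 1.13 + 0.110619 = 1.24062 m along the plane.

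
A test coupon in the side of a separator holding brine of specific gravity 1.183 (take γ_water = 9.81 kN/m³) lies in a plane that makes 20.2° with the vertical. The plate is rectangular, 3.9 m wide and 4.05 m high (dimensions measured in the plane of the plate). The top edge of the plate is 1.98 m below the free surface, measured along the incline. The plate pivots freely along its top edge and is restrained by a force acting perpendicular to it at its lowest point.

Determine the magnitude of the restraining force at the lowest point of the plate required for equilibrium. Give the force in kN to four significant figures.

γ = 1.183 × 9.81 = 11.60523 kN/m³.
The plate makes 20.2° with the vertical, i.e. θ = 90° − 20.2° = 69.8° to the horizontal. Measuring y along the incline from the free-surface line, vertical depth h = y·sinθ with sinθ = 0.938493.
The centroid lies 4.05/2 = 2.025 m below the top edge, so y_c = 1.98 + 2.025 = 4.005 m and h_c = 4.005 × 0.938493 = 3.75866 m.
A = 3.9 × 4.05 = 15.795 m².
Resultant F = γ·h_c·A = 11.60523 × 3.75866 × 15.795 = 688.98 kN.
I_c = b·h³/12 = 3.9 × 4.05³/12 = 21.5898 m⁴.
Centre of pressure: y_p = y_c + I_c/(y_c·A) = 4.005 + 21.5898/(4.005 × 15.795) = 4.005 + 0.341292 = 4.34629 m along the plane.
The resultant acts 2.025 + 0.341292 = 2.36629 m (along the plate) below the hinge at the top edge, so the moment about the hinge is M = F × 2.36629 = 688.98 × 2.36629 = 1630.33 kN·m.
A normal force at the bottom, 4.05 m from the hinge, must supply this moment: P = 1630.33/4.05 = 402.551 kN.

P ≈ 402.6 kN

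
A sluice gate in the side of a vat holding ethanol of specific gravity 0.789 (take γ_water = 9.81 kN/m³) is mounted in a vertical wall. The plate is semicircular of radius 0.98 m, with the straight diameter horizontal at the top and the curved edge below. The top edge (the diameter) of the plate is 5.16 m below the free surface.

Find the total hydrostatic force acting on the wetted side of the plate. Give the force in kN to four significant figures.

γ = 0.789 × 9.81 = 7.74009 kN/m³.
The centroid of a semicircle lies 4r/(3π) = 0.415925 m from the diameter, here below the top edge, so the centroid depth is h_c = 5.16 + 0.415925 = 5.57592 m.
A = πr²/2 = π × 0.98²/2 = 1.50859 m².
Resultant F = γ·h_c·A = 7.74009 × 5.57592 × 1.50859 = 65.1079 kN.

F ≈ 65.11 kN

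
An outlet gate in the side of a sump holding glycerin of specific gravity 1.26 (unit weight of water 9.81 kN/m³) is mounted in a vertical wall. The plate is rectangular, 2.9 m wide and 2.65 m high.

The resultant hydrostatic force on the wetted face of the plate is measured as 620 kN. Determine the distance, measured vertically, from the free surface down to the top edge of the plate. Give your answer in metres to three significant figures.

γ = 1.26 × 9.81 = 12.3606 kN/m³.
A = 2.9 × 2.65 = 7.685 m².
From F = γ·h_c·A, the centroid depth is h_c = 620/(12.3606 × 7.685) = 6.52692 m.
The centroid lies 2.65/2 = 1.325 m below the top edge, so the top edge sits at h_top = 6.52692 − 1.325 = 5.20192 m below the surface.

d_top ≈ 5.20 m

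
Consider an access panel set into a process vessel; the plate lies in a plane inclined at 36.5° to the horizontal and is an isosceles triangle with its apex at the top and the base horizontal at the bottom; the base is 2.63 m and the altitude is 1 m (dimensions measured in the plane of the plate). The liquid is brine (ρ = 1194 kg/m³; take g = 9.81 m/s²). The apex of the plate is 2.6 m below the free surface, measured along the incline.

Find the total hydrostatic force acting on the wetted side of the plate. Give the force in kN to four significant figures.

γ = ρg = 1194 × 9.81 / 1000 = 11.71314 kN/m³.
Let θ = 36.5° be the plate's angle to the horizontal; measure y along the incline from where the plane meets the free surface. Vertical depth h = y·sinθ with sinθ = 0.594823.
With the apex up, the centroid sits 2h/3 = 2 × 1/3 = 0.666667 m below the apex, so y_c = 2.6 + 0.666667 = 3.26667 m and h_c = 3.26667 × 0.594823 = 1.94309 m.
A = ½ × 2.63 × 1 = 1.315 m².
Resultant F = γ·h_c·A = 11.71314 × 1.94309 × 1.315 = 29.929 kN.

F ≈ 29.93 kN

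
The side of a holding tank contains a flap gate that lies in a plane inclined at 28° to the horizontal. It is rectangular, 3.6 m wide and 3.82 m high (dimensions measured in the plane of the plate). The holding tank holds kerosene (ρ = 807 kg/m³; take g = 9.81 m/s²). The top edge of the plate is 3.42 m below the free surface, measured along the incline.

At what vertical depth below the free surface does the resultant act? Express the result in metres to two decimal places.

γ = ρg = 807 × 9.81 / 1000 = 7.91667 kN/m³.
Let θ = 28° be the plate's angle to the horizontal; measure y along the incline from where the plane meets the free surface. Vertical depth h = y·sinθ with sinθ = 0.469472.
The centroid lies 3.82/2 = 1.91 m below the top edge, so y_c = 3.42 + 1.91 = 5.33 m and h_c = 5.33 × 0.469472 = 2.50229 m.
A = 3.6 × 3.82 = 13.752 m².
Resultant F = γ·h_c·A = 7.91667 × 2.50229 × 13.752 = 272.424 kN.
I_c = b·h³/12 = 3.6 × 3.82³/12 = 16.7229 m⁴.
Centre of pressure: y_p = y_c + I_c/(y_c·A) = 5.33 + 16.7229/(5.33 × 13.752) = 5.33 + 0.228149 = 5.55815 m along the plane.
Vertically, h_p = y_p·sinθ = 5.55815 × 0.469472 = 2.6094 m.

h_p = 2.61 m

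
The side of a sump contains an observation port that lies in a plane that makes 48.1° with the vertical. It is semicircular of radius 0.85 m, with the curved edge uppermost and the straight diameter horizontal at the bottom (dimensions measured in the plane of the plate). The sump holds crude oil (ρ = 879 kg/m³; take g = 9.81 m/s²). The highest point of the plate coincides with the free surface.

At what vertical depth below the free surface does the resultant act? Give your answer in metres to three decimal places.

h_p = 0.396 m

γ = ρg = 879 × 9.81 / 1000 = 8.62299 kN/m³.
The plate makes 48.1° with the vertical, i.e. θ = 90° − 48.1° = 41.9° to the horizontal. Measuring y along the incline from the free-surface line, vertical depth h = y·sinθ with sinθ = 0.667833.
The centroid lies 4r/(3π) = 0.360751 m above the diameter, so r − 4r/(3π) = 0.85 − 0.360751 = 0.489249 m below the topmost point, so y_c = 0.489249 m and h_c = 0.489249 × 0.667833 = 0.326737 m.
A = πr²/2 = π × 0.85²/2 = 1.1349 m².
Resultant F = γ·h_c·A = 8.62299 × 0.326737 × 1.1349 = 3.19752 kN.
I_c = (π/8 − 8/(9π))·r⁴ = 0.109757 × 0.85⁴ = 0.0572938 m⁴.
Centre of pressure: y_p = y_c + I_c/(y_c·A) = 0.489249 + 0.0572938/(0.489249 × 1.1349) = 0.489249 + 0.103186 = 0.592435 m along the plane.
Vertically, h_p = y_p·sinθ = 0.592435 × 0.667833 = 0.395648 m.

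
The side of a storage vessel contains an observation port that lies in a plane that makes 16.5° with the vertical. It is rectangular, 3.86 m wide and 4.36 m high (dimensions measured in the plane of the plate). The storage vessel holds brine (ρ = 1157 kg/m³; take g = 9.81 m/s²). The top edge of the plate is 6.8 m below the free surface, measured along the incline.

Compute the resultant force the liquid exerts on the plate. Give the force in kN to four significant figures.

γ = ρg = 1157 × 9.81 / 1000 = 11.35017 kN/m³.
The plate makes 16.5° with the vertical, i.e. θ = 90° − 16.5° = 73.5° to the horizontal. Measuring y along the incline from the free-surface line, vertical depth h = y·sinθ with sinθ = 0.958820.
The centroid lies 4.36/2 = 2.18 m below the top edge, so y_c = 6.8 + 2.18 = 8.98 m and h_c = 8.98 × 0.958820 = 8.6102 m.
A = 3.86 × 4.36 = 16.8296 m².
Resultant F = γ·h_c·A = 11.35017 × 8.6102 × 16.8296 = 1644.71 kN.

F ≈ 1645 kN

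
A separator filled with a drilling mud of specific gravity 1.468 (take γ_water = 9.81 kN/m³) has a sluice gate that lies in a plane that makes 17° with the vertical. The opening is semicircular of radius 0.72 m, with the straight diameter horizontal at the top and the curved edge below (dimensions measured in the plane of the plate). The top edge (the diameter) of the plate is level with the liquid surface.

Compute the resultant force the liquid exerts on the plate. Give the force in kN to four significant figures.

F ≈ 3.427 kN

γ = 1.468 × 9.81 = 14.40108 kN/m³.
The plate makes 17° with the vertical, i.e. θ = 90° − 17° = 73° to the horizontal. Measuring y along the incline from the free-surface line, vertical depth h = y·sinθ with sinθ = 0.956305.
The centroid of a semicircle lies 4r/(3π) = 0.305577 m from the diameter, here below the top edge, so y_c = 0.305577 m and h_c = 0.305577 × 0.956305 = 0.292225 m.
A = πr²/2 = π × 0.72²/2 = 0.814301 m².
Resultant F = γ·h_c·A = 14.40108 × 0.292225 × 0.814301 = 3.42687 kN.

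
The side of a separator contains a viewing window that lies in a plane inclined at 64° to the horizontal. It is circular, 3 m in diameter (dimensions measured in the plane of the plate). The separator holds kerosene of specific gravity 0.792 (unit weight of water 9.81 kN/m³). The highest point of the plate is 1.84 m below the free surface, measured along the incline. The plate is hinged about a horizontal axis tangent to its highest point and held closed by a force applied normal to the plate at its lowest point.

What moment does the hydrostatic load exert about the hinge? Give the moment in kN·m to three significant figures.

M ≈ 275 kN·m

γ = 0.792 × 9.81 = 7.76952 kN/m³.
Let θ = 64° be the plate's angle to the horizontal; measure y along the incline from where the plane meets the free surface. Vertical depth h = y·sinθ with sinθ = 0.898794.
The centroid is at the centre, 1.5 m below the top of the plate, so y_c = 1.84 + 1.5 = 3.34 m and h_c = 3.34 × 0.898794 = 3.00197 m.
A = π(1.5)² = 7.06858 m².
Resultant F = γ·h_c·A = 7.76952 × 3.00197 × 7.06858 = 164.867 kN.
I_c = πr⁴/4 = π × 1.5⁴/4 = 3.97608 m⁴.
Centre of pressure: y_p = y_c + I_c/(y_c·A) = 3.34 + 3.97608/(3.34 × 7.06858) = 3.34 + 0.168413 = 3.50841 m along the plane.
The resultant acts 1.5 + 0.168413 = 1.66841 m (along the plate) below the hinge at the top edge, so the moment about the hinge is M = F × 1.66841 = 164.867 × 1.66841 = 275.066 kN·m.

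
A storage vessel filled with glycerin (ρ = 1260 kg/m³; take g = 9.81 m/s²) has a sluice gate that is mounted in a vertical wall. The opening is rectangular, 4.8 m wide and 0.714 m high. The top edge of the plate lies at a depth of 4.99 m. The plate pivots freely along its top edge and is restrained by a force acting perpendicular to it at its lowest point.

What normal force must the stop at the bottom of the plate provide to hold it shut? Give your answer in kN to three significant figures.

P ≈ 116 kN

γ = ρg = 1260 × 9.81 / 1000 = 12.3606 kN/m³.
The centroid lies 0.714/2 = 0.357 m below the top edge, so the centroid depth is h_c = 4.99 + 0.357 = 5.347 m.
A = 4.8 × 0.714 = 3.4272 m².
Resultant F = γ·h_c·A = 12.3606 × 5.347 × 3.4272 = 226.511 kN.
I_c = b·h³/12 = 4.8 × 0.714³/12 = 0.145598 m⁴.
Centre of pressure: y_p = y_c + I_c/(y_c·A) = 5.347 + 0.145598/(5.347 × 3.4272) = 5.347 + 0.00794522 = 5.35495 m along the plane.
The resultant acts 0.357 + 0.00794522 = 0.364945 m (along the plate) below the hinge at the top edge, so the moment about the hinge is M = F × 0.364945 = 226.511 × 0.364945 = 82.6641 kN·m.
A normal force at the bottom, 0.714 m from the hinge, must supply this moment: P = 82.6641/0.714 = 115.776 kN.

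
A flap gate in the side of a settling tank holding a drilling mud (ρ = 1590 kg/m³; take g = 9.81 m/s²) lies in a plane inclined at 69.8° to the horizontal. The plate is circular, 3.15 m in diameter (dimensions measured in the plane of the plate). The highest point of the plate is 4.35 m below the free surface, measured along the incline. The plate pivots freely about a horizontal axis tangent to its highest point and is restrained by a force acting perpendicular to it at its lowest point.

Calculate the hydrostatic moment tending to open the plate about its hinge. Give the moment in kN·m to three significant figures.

γ = ρg = 1590 × 9.81 / 1000 = 15.5979 kN/m³.
Let θ = 69.8° be the plate's angle to the horizontal; measure y along the incline from where the plane meets the free surface. Vertical depth h = y·sinθ with sinθ = 0.938493.
The centroid is at the centre, 1.575 m below the top of the plate, so y_c = 4.35 + 1.575 = 5.925 m and h_c = 5.925 × 0.938493 = 5.56057 m.
A = π(1.575)² = 7.79311 m².
Resultant F = γ·h_c·A = 15.5979 × 5.56057 × 7.79311 = 675.921 kN.
I_c = πr⁴/4 = π × 1.575⁴/4 = 4.83295 m⁴.
Centre of pressure: y_p = y_c + I_c/(y_c·A) = 5.925 + 4.83295/(5.925 × 7.79311) = 5.925 + 0.104668 = 6.02967 m along the plane.
The resultant acts 1.575 + 0.104668 = 1.67967 m (along the plate) below the hinge at the top edge, so the moment about the hinge is M = F × 1.67967 = 675.921 × 1.67967 = 1135.32 kN·m.

M ≈ 1140 kN·m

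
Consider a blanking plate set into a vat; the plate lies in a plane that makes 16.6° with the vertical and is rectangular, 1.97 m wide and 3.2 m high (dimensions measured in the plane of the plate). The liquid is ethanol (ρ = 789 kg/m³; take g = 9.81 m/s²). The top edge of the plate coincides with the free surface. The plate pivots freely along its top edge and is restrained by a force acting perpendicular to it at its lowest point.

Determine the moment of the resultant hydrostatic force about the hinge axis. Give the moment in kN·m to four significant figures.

γ = ρg = 789 × 9.81 / 1000 = 7.74009 kN/m³.
The plate makes 16.6° with the vertical, i.e. θ = 90° − 16.6° = 73.4° to the horizontal. Measuring y along the incline from the free-surface line, vertical depth h = y·sinθ with sinθ = 0.958323.
The centroid lies 3.2/2 = 1.6 m below the top edge, so y_c = 1.6 m and h_c = 1.6 × 0.958323 = 1.53332 m.
A = 1.97 × 3.2 = 6.304 m².
Resultant F = γ·h_c·A = 7.74009 × 1.53332 × 6.304 = 74.8161 kN.
I_c = b·h³/12 = 1.97 × 3.2³/12 = 5.37941 m⁴.
Centre of pressure: y_p = y_c + I_c/(y_c·A) = 1.6 + 5.37941/(1.6 × 6.304) = 1.6 + 0.533333 = 2.13333 m along the plane.
The resultant acts 1.6 + 0.533333 = 2.13333 m (along the plate) below the hinge at the top edge, so the moment about the hinge is M = F × 2.13333 = 74.8161 × 2.13333 = 159.607 kN·m.

M ≈ 159.6 kN·m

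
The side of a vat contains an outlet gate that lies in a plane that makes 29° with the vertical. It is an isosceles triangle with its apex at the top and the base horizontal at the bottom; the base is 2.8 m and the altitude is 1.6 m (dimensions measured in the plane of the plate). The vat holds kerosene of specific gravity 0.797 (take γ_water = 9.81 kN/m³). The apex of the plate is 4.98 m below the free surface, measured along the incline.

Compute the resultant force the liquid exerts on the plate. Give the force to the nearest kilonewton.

γ = 0.797 × 9.81 = 7.81857 kN/m³.
The plate makes 29° with the vertical, i.e. θ = 90° − 29° = 61° to the horizontal. Measuring y along the incline from the free-surface line, vertical depth h = y·sinθ with sinθ = 0.874620.
With the apex up, the centroid sits 2h/3 = 2 × 1.6/3 = 1.06667 m below the apex, so y_c = 4.98 + 1.06667 = 6.04667 m and h_c = 6.04667 × 0.874620 = 5.28854 m.
A = ½ × 2.8 × 1.6 = 2.24 m².
Resultant F = γ·h_c·A = 7.81857 × 5.28854 × 2.24 = 92.6214 kN.

F ≈ 93 kN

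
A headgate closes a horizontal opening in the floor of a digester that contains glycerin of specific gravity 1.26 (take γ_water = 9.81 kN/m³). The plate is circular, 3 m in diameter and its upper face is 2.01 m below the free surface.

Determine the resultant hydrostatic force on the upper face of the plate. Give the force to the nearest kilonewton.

F ≈ 176 kN

γ = 1.26 × 9.81 = 12.3606 kN/m³.
The plate is horizontal, so pressure is uniform at p = γ·h = 12.3606 × 2.01 = 24.8448 kN/m².
A = π(1.5)² = 7.06858 m².
F = p·A = 24.8448 × 7.06858 = 175.617 kN.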